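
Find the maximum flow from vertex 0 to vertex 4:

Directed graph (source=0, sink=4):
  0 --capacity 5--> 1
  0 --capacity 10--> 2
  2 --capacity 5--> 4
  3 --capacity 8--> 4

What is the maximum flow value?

Computing max flow:
  Flow on (0->2): 5/10
  Flow on (2->4): 5/5
Maximum flow = 5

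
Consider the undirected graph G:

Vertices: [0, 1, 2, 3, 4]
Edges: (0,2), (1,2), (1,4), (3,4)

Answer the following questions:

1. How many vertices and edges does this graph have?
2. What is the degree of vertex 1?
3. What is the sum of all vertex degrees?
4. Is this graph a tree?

Count: 5 vertices, 4 edges.
Vertex 1 has neighbors [2, 4], degree = 2.
Handshaking lemma: 2 * 4 = 8.
A graph is a tree iff it is connected and has exactly n-1 edges. This graph is connected (all 5 vertices in one component) and has 5-1 = 4 edges. It is a tree.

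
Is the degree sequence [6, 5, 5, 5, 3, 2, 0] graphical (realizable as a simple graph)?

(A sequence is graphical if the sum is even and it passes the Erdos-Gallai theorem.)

Sum of degrees = 26. Sum is even but fails Erdos-Gallai. The sequence is NOT graphical.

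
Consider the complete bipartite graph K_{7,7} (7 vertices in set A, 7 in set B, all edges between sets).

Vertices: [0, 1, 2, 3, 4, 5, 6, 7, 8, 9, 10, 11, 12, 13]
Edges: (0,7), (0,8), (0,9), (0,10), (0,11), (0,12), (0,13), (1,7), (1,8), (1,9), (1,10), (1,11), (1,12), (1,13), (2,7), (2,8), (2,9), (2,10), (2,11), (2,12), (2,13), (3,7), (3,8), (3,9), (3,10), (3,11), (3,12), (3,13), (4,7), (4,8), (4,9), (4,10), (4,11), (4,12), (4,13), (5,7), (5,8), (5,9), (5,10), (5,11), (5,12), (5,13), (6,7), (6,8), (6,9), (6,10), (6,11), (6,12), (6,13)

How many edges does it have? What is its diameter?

K_{7,7} has 7 * 7 = 49 edges.
Any vertex reaches any opposite-side vertex in 1 step; same-side vertices reach in 2 steps via any opposite-side vertex.
Diameter = 2.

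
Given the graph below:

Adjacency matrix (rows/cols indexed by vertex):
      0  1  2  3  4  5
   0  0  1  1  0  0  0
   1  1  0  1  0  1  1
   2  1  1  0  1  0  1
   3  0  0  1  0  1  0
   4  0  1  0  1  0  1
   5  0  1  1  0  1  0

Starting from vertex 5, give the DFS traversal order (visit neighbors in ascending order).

DFS from vertex 5 (neighbors processed in ascending order):
Visit order: 5, 1, 0, 2, 3, 4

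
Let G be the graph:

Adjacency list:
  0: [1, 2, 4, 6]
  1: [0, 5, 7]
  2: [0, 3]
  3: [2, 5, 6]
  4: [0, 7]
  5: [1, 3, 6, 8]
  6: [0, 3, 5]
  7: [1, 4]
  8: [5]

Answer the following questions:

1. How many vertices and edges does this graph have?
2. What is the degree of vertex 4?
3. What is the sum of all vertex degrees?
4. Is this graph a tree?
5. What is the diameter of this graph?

Count: 9 vertices, 12 edges.
Vertex 4 has neighbors [0, 7], degree = 2.
Handshaking lemma: 2 * 12 = 24.
A tree on 9 vertices has 8 edges. This graph has 12 edges (4 extra). Not a tree.
Diameter (longest shortest path) = 4.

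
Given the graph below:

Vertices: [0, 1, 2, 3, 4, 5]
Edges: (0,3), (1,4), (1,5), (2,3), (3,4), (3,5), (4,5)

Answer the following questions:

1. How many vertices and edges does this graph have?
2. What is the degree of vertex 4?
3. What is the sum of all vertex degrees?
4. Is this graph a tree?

Count: 6 vertices, 7 edges.
Vertex 4 has neighbors [1, 3, 5], degree = 3.
Handshaking lemma: 2 * 7 = 14.
A tree on 6 vertices has 5 edges. This graph has 7 edges (2 extra). Not a tree.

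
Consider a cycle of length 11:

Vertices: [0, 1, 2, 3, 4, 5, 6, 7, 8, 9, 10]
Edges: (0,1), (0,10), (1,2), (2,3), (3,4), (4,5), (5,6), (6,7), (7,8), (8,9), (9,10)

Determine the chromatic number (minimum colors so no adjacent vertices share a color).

This is an odd cycle (C_11). Odd cycles are not bipartite (any 2-coloring forces two adjacent vertices to match), and 3 colors suffice.
Chromatic number = 3.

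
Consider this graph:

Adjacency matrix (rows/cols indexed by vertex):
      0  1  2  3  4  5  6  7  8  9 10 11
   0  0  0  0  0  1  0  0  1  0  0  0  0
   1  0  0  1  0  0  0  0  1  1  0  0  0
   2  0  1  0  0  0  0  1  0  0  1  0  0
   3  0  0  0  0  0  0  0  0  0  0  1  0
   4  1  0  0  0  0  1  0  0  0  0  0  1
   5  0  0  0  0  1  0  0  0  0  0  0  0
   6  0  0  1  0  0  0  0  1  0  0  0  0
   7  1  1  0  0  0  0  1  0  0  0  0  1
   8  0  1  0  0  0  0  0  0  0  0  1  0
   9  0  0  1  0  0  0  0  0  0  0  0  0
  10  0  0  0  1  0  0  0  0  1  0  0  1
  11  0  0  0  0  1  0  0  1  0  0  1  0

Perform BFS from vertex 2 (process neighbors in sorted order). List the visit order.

BFS from vertex 2 (neighbors processed in ascending order):
Visit order: 2, 1, 6, 9, 7, 8, 0, 11, 10, 4, 3, 5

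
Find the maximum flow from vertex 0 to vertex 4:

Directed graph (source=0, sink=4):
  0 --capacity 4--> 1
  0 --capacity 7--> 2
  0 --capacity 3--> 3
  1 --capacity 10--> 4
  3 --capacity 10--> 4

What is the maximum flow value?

Computing max flow:
  Flow on (0->1): 4/4
  Flow on (0->3): 3/3
  Flow on (1->4): 4/10
  Flow on (3->4): 3/10
Maximum flow = 7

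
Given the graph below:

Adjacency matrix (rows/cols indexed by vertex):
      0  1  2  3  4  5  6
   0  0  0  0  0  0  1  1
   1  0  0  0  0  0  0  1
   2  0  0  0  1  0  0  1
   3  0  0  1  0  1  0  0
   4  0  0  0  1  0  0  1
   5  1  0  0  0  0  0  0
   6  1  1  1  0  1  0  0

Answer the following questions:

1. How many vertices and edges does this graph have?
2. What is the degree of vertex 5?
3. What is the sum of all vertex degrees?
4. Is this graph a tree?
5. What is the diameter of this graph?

Count: 7 vertices, 7 edges.
Vertex 5 has neighbors [0], degree = 1.
Handshaking lemma: 2 * 7 = 14.
A tree on 7 vertices has 6 edges. This graph has 7 edges (1 extra). Not a tree.
Diameter (longest shortest path) = 4.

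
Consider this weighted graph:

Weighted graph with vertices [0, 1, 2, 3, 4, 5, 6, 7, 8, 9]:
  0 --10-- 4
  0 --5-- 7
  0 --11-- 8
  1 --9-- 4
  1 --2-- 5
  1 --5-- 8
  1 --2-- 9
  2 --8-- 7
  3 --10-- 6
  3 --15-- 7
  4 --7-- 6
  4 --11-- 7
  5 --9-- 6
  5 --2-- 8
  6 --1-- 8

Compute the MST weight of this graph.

Applying Kruskal's algorithm (sort edges by weight, add if no cycle):
  Add (6,8) w=1
  Add (1,9) w=2
  Add (1,5) w=2
  Add (5,8) w=2
  Add (0,7) w=5
  Skip (1,8) w=5 (creates cycle)
  Add (4,6) w=7
  Add (2,7) w=8
  Skip (1,4) w=9 (creates cycle)
  Skip (5,6) w=9 (creates cycle)
  Add (0,4) w=10
  Add (3,6) w=10
  Skip (0,8) w=11 (creates cycle)
  Skip (4,7) w=11 (creates cycle)
  Skip (3,7) w=15 (creates cycle)
MST weight = 47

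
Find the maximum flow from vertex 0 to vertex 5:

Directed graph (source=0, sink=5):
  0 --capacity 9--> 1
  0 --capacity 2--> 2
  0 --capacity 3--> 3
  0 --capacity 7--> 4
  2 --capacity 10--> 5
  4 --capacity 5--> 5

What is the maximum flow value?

Computing max flow:
  Flow on (0->2): 2/2
  Flow on (0->4): 5/7
  Flow on (2->5): 2/10
  Flow on (4->5): 5/5
Maximum flow = 7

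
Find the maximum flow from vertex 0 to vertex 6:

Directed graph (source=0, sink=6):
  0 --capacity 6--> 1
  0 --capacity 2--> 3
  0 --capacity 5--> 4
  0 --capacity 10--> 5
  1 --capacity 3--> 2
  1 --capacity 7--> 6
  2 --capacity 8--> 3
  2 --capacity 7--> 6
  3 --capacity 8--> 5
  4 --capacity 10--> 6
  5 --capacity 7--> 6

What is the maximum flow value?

Computing max flow:
  Flow on (0->1): 6/6
  Flow on (0->4): 5/5
  Flow on (0->5): 7/10
  Flow on (1->6): 6/7
  Flow on (4->6): 5/10
  Flow on (5->6): 7/7
Maximum flow = 18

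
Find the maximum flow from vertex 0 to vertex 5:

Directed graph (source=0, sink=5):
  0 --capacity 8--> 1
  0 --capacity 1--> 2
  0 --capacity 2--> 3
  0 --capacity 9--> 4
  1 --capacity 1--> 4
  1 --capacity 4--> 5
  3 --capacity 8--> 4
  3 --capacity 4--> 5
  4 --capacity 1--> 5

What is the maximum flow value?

Computing max flow:
  Flow on (0->1): 5/8
  Flow on (0->3): 2/2
  Flow on (1->4): 1/1
  Flow on (1->5): 4/4
  Flow on (3->5): 2/4
  Flow on (4->5): 1/1
Maximum flow = 7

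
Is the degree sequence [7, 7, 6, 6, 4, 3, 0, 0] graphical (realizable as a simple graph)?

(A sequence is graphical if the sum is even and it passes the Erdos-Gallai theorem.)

Sum of degrees = 33. Sum is odd, so the sequence is NOT graphical.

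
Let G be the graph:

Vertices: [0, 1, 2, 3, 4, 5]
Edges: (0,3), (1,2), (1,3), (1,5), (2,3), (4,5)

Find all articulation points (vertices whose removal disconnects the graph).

An articulation point is a vertex whose removal disconnects the graph.
Articulation points: [1, 3, 5]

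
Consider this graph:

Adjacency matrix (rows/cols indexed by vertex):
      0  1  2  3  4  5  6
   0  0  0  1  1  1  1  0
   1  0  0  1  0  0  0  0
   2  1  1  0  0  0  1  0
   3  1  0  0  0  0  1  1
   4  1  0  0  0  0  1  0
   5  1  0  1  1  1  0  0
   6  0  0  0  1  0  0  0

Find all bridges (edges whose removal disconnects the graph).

A bridge is an edge whose removal increases the number of connected components.
Bridges found: (1,2), (3,6)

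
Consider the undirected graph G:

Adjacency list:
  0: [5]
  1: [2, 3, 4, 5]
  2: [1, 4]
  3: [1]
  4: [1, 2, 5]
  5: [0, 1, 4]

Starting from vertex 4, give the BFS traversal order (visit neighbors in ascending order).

BFS from vertex 4 (neighbors processed in ascending order):
Visit order: 4, 1, 2, 5, 3, 0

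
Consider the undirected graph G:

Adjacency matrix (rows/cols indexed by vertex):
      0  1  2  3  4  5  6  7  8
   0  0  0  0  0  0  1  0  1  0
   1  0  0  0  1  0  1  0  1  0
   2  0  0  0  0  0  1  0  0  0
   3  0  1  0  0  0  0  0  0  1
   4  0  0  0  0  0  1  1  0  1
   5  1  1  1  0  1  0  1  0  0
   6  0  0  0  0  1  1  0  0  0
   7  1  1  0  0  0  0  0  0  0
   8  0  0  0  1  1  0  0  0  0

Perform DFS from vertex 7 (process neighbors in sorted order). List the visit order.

DFS from vertex 7 (neighbors processed in ascending order):
Visit order: 7, 0, 5, 1, 3, 8, 4, 6, 2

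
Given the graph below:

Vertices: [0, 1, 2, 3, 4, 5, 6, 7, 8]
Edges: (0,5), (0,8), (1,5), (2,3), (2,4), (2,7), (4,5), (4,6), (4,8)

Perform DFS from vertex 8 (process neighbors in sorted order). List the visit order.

DFS from vertex 8 (neighbors processed in ascending order):
Visit order: 8, 0, 5, 1, 4, 2, 3, 7, 6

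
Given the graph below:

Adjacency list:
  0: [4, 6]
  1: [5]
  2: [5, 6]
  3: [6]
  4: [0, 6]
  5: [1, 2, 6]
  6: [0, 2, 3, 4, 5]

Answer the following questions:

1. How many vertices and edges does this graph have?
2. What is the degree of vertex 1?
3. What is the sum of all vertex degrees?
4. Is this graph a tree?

Count: 7 vertices, 8 edges.
Vertex 1 has neighbors [5], degree = 1.
Handshaking lemma: 2 * 8 = 16.
A tree on 7 vertices has 6 edges. This graph has 8 edges (2 extra). Not a tree.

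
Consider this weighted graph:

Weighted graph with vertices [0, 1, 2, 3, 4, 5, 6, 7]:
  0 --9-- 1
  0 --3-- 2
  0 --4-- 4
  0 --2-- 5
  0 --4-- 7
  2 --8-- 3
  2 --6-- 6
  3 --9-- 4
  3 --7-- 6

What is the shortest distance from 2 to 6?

Using Dijkstra's algorithm from vertex 2:
Shortest path: 2 -> 6
Total weight: 6 = 6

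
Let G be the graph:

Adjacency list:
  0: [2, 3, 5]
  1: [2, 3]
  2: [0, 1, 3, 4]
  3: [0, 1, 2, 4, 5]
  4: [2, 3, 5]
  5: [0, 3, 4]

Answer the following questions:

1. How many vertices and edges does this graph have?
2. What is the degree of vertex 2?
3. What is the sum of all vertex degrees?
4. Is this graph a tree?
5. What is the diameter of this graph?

Count: 6 vertices, 10 edges.
Vertex 2 has neighbors [0, 1, 3, 4], degree = 4.
Handshaking lemma: 2 * 10 = 20.
A tree on 6 vertices has 5 edges. This graph has 10 edges (5 extra). Not a tree.
Diameter (longest shortest path) = 2.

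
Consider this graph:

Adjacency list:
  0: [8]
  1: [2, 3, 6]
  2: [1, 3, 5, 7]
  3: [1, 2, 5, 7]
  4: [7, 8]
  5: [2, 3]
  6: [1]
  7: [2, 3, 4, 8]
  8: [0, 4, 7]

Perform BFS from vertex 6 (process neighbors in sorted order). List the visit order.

BFS from vertex 6 (neighbors processed in ascending order):
Visit order: 6, 1, 2, 3, 5, 7, 4, 8, 0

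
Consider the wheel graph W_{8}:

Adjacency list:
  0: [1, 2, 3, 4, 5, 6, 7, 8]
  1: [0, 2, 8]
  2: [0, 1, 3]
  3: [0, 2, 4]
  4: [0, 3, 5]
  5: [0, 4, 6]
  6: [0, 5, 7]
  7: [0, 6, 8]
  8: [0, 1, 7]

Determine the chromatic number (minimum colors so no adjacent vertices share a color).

W_{8} = C_{8} plus a hub adjacent to every cycle vertex.
The outer cycle needs 2 colors (even cycle); the hub is adjacent to all of them so needs a fresh color.
Chromatic number = 2 + 1 = 3.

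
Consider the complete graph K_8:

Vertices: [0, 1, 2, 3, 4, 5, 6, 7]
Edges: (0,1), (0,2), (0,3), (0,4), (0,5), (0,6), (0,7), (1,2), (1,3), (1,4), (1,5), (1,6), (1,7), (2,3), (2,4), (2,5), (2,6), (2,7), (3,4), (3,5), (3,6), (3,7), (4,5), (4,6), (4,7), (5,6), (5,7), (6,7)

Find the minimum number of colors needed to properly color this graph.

In K_8, every vertex is adjacent to every other vertex.
Each vertex needs a unique color.
Chromatic number = 8.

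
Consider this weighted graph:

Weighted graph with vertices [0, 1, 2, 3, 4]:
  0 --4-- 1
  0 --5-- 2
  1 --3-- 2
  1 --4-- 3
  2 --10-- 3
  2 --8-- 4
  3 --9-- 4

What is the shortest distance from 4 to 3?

Using Dijkstra's algorithm from vertex 4:
Shortest path: 4 -> 3
Total weight: 9 = 9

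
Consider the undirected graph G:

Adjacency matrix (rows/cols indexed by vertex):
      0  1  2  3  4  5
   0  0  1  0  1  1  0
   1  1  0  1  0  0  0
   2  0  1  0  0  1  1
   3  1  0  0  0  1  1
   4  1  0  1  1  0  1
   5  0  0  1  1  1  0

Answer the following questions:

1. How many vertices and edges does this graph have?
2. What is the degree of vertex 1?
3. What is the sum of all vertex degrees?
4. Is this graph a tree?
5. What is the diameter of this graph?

Count: 6 vertices, 9 edges.
Vertex 1 has neighbors [0, 2], degree = 2.
Handshaking lemma: 2 * 9 = 18.
A tree on 6 vertices has 5 edges. This graph has 9 edges (4 extra). Not a tree.
Diameter (longest shortest path) = 2.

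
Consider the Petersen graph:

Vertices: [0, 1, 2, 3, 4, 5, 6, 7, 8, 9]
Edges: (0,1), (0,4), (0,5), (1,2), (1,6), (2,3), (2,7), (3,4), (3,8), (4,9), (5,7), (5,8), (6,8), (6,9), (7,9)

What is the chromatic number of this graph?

The Petersen graph contains odd cycles (e.g. the outer 5-cycle), so chi >= 3.
A proper 3-coloring exists (it is a well-known 3-chromatic graph).
Chromatic number = 3.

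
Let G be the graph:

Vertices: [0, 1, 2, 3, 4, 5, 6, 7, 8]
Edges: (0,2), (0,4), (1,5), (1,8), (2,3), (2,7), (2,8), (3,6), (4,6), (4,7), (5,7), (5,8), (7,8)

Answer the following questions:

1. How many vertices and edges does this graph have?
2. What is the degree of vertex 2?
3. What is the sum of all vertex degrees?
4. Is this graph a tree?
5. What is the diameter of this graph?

Count: 9 vertices, 13 edges.
Vertex 2 has neighbors [0, 3, 7, 8], degree = 4.
Handshaking lemma: 2 * 13 = 26.
A tree on 9 vertices has 8 edges. This graph has 13 edges (5 extra). Not a tree.
Diameter (longest shortest path) = 4.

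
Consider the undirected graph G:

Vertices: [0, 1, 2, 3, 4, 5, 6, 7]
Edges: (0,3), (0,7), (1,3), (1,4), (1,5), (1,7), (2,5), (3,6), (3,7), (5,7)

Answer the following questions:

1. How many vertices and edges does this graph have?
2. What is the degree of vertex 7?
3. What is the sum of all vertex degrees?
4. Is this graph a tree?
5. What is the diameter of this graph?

Count: 8 vertices, 10 edges.
Vertex 7 has neighbors [0, 1, 3, 5], degree = 4.
Handshaking lemma: 2 * 10 = 20.
A tree on 8 vertices has 7 edges. This graph has 10 edges (3 extra). Not a tree.
Diameter (longest shortest path) = 4.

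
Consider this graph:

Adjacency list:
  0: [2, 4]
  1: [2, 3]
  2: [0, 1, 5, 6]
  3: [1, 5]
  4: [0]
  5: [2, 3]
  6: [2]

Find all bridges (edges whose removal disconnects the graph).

A bridge is an edge whose removal increases the number of connected components.
Bridges found: (0,2), (0,4), (2,6)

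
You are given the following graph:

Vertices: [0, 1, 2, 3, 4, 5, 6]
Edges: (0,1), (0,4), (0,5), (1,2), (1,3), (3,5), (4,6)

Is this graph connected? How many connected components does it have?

Checking connectivity: the graph has 1 connected component(s).
All vertices are reachable from each other. The graph IS connected.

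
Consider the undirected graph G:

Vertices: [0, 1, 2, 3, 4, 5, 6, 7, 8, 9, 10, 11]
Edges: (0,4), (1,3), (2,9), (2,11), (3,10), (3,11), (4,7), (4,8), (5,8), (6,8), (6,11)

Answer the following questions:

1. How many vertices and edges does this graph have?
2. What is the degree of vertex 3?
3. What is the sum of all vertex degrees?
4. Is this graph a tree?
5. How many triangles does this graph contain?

Count: 12 vertices, 11 edges.
Vertex 3 has neighbors [1, 10, 11], degree = 3.
Handshaking lemma: 2 * 11 = 22.
A graph is a tree iff it is connected and has exactly n-1 edges. This graph is connected (all 12 vertices in one component) and has 12-1 = 11 edges. It is a tree.
Number of triangles = 0.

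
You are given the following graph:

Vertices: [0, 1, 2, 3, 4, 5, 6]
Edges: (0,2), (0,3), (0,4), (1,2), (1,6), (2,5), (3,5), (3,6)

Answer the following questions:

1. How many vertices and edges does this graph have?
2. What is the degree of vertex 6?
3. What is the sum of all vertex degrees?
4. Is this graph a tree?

Count: 7 vertices, 8 edges.
Vertex 6 has neighbors [1, 3], degree = 2.
Handshaking lemma: 2 * 8 = 16.
A tree on 7 vertices has 6 edges. This graph has 8 edges (2 extra). Not a tree.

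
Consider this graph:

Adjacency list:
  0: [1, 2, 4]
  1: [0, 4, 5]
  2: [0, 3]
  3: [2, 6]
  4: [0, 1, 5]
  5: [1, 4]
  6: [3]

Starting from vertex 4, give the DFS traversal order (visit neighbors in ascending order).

DFS from vertex 4 (neighbors processed in ascending order):
Visit order: 4, 0, 1, 5, 2, 3, 6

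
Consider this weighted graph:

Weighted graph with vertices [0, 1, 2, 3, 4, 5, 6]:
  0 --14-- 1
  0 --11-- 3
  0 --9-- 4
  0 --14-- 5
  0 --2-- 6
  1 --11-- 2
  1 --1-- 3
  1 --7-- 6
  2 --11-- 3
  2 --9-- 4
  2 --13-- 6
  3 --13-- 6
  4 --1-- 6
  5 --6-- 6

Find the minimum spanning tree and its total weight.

Applying Kruskal's algorithm (sort edges by weight, add if no cycle):
  Add (1,3) w=1
  Add (4,6) w=1
  Add (0,6) w=2
  Add (5,6) w=6
  Add (1,6) w=7
  Skip (0,4) w=9 (creates cycle)
  Add (2,4) w=9
  Skip (0,3) w=11 (creates cycle)
  Skip (1,2) w=11 (creates cycle)
  Skip (2,3) w=11 (creates cycle)
  Skip (2,6) w=13 (creates cycle)
  Skip (3,6) w=13 (creates cycle)
  Skip (0,1) w=14 (creates cycle)
  Skip (0,5) w=14 (creates cycle)
MST weight = 26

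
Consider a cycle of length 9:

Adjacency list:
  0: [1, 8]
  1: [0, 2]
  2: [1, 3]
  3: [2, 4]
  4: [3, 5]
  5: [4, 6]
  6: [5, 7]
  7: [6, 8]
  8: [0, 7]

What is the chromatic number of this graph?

This is an odd cycle (C_9). Odd cycles are not bipartite (any 2-coloring forces two adjacent vertices to match), and 3 colors suffice.
Chromatic number = 3.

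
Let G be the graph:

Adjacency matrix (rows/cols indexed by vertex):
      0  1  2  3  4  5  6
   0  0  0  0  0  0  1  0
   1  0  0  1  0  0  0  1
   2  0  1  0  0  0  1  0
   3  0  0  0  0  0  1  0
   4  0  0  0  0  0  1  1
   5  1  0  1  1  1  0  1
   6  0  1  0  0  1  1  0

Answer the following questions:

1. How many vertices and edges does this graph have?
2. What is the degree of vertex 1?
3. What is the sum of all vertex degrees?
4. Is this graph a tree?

Count: 7 vertices, 8 edges.
Vertex 1 has neighbors [2, 6], degree = 2.
Handshaking lemma: 2 * 8 = 16.
A tree on 7 vertices has 6 edges. This graph has 8 edges (2 extra). Not a tree.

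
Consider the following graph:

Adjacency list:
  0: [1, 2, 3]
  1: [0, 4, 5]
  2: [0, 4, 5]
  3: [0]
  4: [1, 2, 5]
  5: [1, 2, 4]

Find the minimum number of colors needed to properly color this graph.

The graph has a maximum clique of size 3 (lower bound on chromatic number).
A valid 3-coloring: {0: 0, 1: 1, 2: 1, 3: 1, 4: 0, 5: 2}.
Chromatic number = 3.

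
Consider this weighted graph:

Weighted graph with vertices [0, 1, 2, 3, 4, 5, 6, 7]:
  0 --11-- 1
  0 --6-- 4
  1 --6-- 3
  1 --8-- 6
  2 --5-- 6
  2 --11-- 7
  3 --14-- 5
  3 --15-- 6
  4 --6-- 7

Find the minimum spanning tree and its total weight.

Applying Kruskal's algorithm (sort edges by weight, add if no cycle):
  Add (2,6) w=5
  Add (0,4) w=6
  Add (1,3) w=6
  Add (4,7) w=6
  Add (1,6) w=8
  Add (0,1) w=11
  Skip (2,7) w=11 (creates cycle)
  Add (3,5) w=14
  Skip (3,6) w=15 (creates cycle)
MST weight = 56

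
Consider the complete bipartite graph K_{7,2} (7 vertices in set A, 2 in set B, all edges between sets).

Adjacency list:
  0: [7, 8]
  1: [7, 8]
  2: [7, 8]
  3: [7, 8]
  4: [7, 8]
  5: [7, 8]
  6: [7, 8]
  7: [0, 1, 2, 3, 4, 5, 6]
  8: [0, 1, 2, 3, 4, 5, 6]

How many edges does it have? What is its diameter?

K_{7,2} has 7 * 2 = 14 edges.
Any vertex reaches any opposite-side vertex in 1 step; same-side vertices reach in 2 steps via any opposite-side vertex.
Diameter = 2.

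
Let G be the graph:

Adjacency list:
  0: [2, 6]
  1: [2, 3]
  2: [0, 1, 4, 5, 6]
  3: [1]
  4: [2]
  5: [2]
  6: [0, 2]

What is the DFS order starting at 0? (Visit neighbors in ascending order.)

DFS from vertex 0 (neighbors processed in ascending order):
Visit order: 0, 2, 1, 3, 4, 5, 6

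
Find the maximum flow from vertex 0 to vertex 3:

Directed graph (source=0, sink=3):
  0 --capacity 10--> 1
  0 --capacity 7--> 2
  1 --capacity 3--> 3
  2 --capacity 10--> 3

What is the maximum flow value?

Computing max flow:
  Flow on (0->1): 3/10
  Flow on (0->2): 7/7
  Flow on (1->3): 3/3
  Flow on (2->3): 7/10
Maximum flow = 10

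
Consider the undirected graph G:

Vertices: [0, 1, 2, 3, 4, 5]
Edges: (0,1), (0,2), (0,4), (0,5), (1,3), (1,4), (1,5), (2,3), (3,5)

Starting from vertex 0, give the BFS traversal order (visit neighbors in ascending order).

BFS from vertex 0 (neighbors processed in ascending order):
Visit order: 0, 1, 2, 4, 5, 3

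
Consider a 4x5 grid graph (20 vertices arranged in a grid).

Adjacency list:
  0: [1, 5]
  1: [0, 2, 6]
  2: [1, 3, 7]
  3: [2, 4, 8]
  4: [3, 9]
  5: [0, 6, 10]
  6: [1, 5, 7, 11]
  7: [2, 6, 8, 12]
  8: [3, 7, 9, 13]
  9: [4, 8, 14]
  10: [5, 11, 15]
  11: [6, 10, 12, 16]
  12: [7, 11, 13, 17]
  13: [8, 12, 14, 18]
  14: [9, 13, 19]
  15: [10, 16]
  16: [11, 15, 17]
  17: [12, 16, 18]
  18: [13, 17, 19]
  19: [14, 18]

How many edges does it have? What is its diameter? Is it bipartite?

A 4x5 grid has 15 vertical edges and 16 horizontal edges.
Total edges = 15 + 16 = 31.
Diameter = (4-1) + (5-1) = 7 (corner to opposite corner).
Grid graphs are bipartite (checkerboard coloring).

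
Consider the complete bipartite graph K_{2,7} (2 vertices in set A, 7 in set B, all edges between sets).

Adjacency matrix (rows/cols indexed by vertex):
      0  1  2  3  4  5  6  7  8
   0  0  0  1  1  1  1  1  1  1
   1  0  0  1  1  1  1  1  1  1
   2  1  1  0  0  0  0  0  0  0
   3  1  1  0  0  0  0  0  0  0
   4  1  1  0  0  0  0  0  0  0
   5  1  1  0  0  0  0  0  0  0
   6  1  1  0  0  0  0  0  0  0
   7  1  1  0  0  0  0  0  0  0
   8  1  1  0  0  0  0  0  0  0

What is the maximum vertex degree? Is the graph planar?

Set-A vertices have degree 7; set-B vertices have degree 2. Maximum degree = max(2,7) = 7.
min(2,7) <= 2, so K_{2,7} avoids a K_{3,3} subdivision and is planar.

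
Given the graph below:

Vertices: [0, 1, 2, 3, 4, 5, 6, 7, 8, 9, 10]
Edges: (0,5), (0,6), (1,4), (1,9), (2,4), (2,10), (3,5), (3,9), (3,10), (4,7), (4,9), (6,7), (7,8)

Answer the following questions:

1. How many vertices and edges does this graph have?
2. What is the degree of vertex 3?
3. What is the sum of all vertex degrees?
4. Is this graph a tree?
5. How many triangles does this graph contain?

Count: 11 vertices, 13 edges.
Vertex 3 has neighbors [5, 9, 10], degree = 3.
Handshaking lemma: 2 * 13 = 26.
A tree on 11 vertices has 10 edges. This graph has 13 edges (3 extra). Not a tree.
Number of triangles = 1.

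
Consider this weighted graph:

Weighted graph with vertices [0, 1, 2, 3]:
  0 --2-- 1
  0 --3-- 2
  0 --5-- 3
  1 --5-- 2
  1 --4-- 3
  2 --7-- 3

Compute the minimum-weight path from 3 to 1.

Using Dijkstra's algorithm from vertex 3:
Shortest path: 3 -> 1
Total weight: 4 = 4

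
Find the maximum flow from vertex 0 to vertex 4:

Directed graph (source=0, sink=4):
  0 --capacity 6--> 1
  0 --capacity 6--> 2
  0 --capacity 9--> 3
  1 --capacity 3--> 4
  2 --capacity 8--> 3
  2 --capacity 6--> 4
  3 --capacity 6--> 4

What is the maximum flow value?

Computing max flow:
  Flow on (0->1): 3/6
  Flow on (0->2): 6/6
  Flow on (0->3): 6/9
  Flow on (1->4): 3/3
  Flow on (2->4): 6/6
  Flow on (3->4): 6/6
Maximum flow = 15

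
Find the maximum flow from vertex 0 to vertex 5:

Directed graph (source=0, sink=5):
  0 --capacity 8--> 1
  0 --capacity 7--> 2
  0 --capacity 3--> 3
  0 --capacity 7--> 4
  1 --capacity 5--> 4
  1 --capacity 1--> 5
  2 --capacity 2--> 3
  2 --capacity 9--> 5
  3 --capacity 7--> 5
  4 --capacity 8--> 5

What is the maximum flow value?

Computing max flow:
  Flow on (0->1): 6/8
  Flow on (0->2): 7/7
  Flow on (0->3): 3/3
  Flow on (0->4): 3/7
  Flow on (1->4): 5/5
  Flow on (1->5): 1/1
  Flow on (2->5): 7/9
  Flow on (3->5): 3/7
  Flow on (4->5): 8/8
Maximum flow = 19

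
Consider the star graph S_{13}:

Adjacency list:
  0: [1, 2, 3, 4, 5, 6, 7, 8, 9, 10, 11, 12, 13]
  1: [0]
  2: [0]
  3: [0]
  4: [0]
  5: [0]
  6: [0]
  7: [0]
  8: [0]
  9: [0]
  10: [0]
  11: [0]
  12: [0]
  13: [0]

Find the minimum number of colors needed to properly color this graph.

S_{13} has one hub adjacent to 13 leaves; leaves are pairwise non-adjacent.
Color the hub 0 and every leaf 1.
Chromatic number = 2.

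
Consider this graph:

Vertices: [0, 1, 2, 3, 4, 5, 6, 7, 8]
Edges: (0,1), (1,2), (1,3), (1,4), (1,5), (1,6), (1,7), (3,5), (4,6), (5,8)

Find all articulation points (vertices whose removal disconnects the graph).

An articulation point is a vertex whose removal disconnects the graph.
Articulation points: [1, 5]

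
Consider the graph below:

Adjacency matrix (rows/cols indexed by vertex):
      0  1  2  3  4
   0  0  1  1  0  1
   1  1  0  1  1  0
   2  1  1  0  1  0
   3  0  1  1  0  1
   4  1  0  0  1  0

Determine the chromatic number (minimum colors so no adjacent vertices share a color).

The graph has a maximum clique of size 3 (lower bound on chromatic number).
A valid 3-coloring: {0: 0, 1: 1, 2: 2, 3: 0, 4: 1}.
Chromatic number = 3.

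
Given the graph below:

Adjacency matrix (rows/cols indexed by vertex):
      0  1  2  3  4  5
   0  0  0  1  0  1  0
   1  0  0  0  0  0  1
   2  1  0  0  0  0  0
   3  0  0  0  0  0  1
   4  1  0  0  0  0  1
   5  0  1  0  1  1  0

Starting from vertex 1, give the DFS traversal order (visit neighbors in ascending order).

DFS from vertex 1 (neighbors processed in ascending order):
Visit order: 1, 5, 3, 4, 0, 2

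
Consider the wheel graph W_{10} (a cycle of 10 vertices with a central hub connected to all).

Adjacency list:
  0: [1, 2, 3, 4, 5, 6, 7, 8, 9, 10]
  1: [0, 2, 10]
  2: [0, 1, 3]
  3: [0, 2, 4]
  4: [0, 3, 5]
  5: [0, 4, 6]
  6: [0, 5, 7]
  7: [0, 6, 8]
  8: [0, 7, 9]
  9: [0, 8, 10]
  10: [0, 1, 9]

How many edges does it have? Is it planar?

Wheel graph W_{10}: 10 cycle edges + 10 spoke edges = 20 edges.
Total vertices: 11.
The graph is planar.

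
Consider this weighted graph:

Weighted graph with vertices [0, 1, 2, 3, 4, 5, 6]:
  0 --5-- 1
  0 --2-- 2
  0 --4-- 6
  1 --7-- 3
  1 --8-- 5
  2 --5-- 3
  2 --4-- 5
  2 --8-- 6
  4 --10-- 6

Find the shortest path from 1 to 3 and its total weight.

Using Dijkstra's algorithm from vertex 1:
Shortest path: 1 -> 3
Total weight: 7 = 7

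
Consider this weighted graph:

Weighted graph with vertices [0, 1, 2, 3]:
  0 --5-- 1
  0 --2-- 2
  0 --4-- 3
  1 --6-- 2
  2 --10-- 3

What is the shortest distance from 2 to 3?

Using Dijkstra's algorithm from vertex 2:
Shortest path: 2 -> 0 -> 3
Total weight: 2 + 4 = 6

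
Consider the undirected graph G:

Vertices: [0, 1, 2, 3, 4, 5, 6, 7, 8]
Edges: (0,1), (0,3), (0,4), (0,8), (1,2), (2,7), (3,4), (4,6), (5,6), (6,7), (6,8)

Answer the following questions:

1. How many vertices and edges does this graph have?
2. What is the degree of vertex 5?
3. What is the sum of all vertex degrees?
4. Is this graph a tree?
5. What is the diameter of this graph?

Count: 9 vertices, 11 edges.
Vertex 5 has neighbors [6], degree = 1.
Handshaking lemma: 2 * 11 = 22.
A tree on 9 vertices has 8 edges. This graph has 11 edges (3 extra). Not a tree.
Diameter (longest shortest path) = 4.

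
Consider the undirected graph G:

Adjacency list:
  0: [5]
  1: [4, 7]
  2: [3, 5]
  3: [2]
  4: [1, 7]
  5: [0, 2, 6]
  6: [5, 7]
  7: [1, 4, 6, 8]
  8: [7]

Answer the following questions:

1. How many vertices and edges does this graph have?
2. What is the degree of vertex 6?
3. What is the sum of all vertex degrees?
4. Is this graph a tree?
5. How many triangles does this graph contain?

Count: 9 vertices, 9 edges.
Vertex 6 has neighbors [5, 7], degree = 2.
Handshaking lemma: 2 * 9 = 18.
A tree on 9 vertices has 8 edges. This graph has 9 edges (1 extra). Not a tree.
Number of triangles = 1.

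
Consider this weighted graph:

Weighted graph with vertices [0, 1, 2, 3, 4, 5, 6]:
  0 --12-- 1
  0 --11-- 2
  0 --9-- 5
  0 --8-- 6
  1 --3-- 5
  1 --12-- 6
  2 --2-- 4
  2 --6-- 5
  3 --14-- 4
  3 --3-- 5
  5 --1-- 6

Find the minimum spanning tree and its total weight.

Applying Kruskal's algorithm (sort edges by weight, add if no cycle):
  Add (5,6) w=1
  Add (2,4) w=2
  Add (1,5) w=3
  Add (3,5) w=3
  Add (2,5) w=6
  Add (0,6) w=8
  Skip (0,5) w=9 (creates cycle)
  Skip (0,2) w=11 (creates cycle)
  Skip (0,1) w=12 (creates cycle)
  Skip (1,6) w=12 (creates cycle)
  Skip (3,4) w=14 (creates cycle)
MST weight = 23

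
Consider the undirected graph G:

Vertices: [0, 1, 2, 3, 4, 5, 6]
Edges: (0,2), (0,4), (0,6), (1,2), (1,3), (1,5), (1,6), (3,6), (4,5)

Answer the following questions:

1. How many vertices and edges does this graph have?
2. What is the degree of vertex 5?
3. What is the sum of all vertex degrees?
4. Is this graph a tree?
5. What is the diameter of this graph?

Count: 7 vertices, 9 edges.
Vertex 5 has neighbors [1, 4], degree = 2.
Handshaking lemma: 2 * 9 = 18.
A tree on 7 vertices has 6 edges. This graph has 9 edges (3 extra). Not a tree.
Diameter (longest shortest path) = 3.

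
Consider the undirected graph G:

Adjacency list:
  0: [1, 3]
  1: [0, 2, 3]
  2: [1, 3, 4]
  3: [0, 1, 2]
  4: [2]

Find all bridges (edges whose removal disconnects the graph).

A bridge is an edge whose removal increases the number of connected components.
Bridges found: (2,4)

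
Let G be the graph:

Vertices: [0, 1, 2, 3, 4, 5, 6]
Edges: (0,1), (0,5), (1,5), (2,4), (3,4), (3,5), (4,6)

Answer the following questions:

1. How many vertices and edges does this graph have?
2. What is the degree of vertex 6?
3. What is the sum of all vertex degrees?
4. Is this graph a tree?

Count: 7 vertices, 7 edges.
Vertex 6 has neighbors [4], degree = 1.
Handshaking lemma: 2 * 7 = 14.
A tree on 7 vertices has 6 edges. This graph has 7 edges (1 extra). Not a tree.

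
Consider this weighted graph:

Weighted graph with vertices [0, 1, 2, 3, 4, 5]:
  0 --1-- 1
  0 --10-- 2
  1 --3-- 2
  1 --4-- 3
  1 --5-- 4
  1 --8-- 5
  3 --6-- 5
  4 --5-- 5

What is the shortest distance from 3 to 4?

Using Dijkstra's algorithm from vertex 3:
Shortest path: 3 -> 1 -> 4
Total weight: 4 + 5 = 9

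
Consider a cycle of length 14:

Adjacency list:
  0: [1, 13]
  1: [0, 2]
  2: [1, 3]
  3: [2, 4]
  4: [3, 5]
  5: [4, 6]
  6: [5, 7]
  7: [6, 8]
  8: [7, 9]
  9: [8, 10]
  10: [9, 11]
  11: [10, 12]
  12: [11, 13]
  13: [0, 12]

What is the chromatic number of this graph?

This is an even cycle (C_14). Even cycles are bipartite.
Chromatic number = 2.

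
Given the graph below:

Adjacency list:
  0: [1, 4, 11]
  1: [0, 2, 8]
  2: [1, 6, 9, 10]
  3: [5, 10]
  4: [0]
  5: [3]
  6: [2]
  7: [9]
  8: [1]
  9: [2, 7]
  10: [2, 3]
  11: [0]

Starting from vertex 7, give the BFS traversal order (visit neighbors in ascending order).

BFS from vertex 7 (neighbors processed in ascending order):
Visit order: 7, 9, 2, 1, 6, 10, 0, 8, 3, 4, 11, 5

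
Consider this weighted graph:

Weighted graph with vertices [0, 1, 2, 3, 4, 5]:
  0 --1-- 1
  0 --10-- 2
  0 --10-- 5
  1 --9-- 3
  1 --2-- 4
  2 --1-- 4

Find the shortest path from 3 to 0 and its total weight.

Using Dijkstra's algorithm from vertex 3:
Shortest path: 3 -> 1 -> 0
Total weight: 9 + 1 = 10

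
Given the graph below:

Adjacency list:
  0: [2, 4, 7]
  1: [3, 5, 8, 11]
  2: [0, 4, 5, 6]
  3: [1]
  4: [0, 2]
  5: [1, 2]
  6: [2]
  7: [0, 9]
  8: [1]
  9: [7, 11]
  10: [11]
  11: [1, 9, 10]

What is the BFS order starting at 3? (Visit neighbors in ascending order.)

BFS from vertex 3 (neighbors processed in ascending order):
Visit order: 3, 1, 5, 8, 11, 2, 9, 10, 0, 4, 6, 7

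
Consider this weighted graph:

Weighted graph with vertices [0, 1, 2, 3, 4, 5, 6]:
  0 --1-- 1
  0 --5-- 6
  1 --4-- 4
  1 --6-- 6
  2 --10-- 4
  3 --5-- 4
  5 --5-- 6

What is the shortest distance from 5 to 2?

Using Dijkstra's algorithm from vertex 5:
Shortest path: 5 -> 6 -> 1 -> 4 -> 2
Total weight: 5 + 6 + 4 + 10 = 25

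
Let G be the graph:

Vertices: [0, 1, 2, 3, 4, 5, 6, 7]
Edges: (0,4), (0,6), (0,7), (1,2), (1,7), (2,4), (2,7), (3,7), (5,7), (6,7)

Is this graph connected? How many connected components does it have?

Checking connectivity: the graph has 1 connected component(s).
All vertices are reachable from each other. The graph IS connected.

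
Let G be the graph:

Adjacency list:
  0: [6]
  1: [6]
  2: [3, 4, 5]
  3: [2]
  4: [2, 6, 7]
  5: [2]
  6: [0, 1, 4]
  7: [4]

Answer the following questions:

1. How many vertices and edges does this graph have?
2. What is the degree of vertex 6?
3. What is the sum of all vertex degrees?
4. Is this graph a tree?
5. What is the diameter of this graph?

Count: 8 vertices, 7 edges.
Vertex 6 has neighbors [0, 1, 4], degree = 3.
Handshaking lemma: 2 * 7 = 14.
A graph is a tree iff it is connected and has exactly n-1 edges. This graph is connected (all 8 vertices in one component) and has 8-1 = 7 edges. It is a tree.
Diameter (longest shortest path) = 4.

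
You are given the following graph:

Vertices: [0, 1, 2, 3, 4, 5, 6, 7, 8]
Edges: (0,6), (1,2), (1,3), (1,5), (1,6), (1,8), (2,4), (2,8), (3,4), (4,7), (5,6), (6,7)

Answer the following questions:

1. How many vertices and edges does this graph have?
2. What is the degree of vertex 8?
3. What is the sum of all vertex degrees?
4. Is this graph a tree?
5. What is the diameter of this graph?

Count: 9 vertices, 12 edges.
Vertex 8 has neighbors [1, 2], degree = 2.
Handshaking lemma: 2 * 12 = 24.
A tree on 9 vertices has 8 edges. This graph has 12 edges (4 extra). Not a tree.
Diameter (longest shortest path) = 3.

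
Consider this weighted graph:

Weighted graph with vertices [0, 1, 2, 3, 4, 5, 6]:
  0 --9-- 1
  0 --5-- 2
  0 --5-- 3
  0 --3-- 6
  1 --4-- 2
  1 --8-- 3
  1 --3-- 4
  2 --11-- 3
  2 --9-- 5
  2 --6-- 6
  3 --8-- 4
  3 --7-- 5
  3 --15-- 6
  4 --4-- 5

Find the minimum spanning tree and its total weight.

Applying Kruskal's algorithm (sort edges by weight, add if no cycle):
  Add (0,6) w=3
  Add (1,4) w=3
  Add (1,2) w=4
  Add (4,5) w=4
  Add (0,3) w=5
  Add (0,2) w=5
  Skip (2,6) w=6 (creates cycle)
  Skip (3,5) w=7 (creates cycle)
  Skip (1,3) w=8 (creates cycle)
  Skip (3,4) w=8 (creates cycle)
  Skip (0,1) w=9 (creates cycle)
  Skip (2,5) w=9 (creates cycle)
  Skip (2,3) w=11 (creates cycle)
  Skip (3,6) w=15 (creates cycle)
MST weight = 24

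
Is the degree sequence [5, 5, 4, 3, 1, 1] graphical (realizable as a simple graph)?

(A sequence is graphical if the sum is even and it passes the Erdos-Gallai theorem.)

Sum of degrees = 19. Sum is odd, so the sequence is NOT graphical.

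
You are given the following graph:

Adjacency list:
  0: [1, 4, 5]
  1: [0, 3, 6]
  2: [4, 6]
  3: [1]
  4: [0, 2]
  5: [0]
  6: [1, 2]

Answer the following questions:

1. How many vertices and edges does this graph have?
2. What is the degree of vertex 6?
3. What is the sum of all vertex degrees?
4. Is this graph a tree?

Count: 7 vertices, 7 edges.
Vertex 6 has neighbors [1, 2], degree = 2.
Handshaking lemma: 2 * 7 = 14.
A tree on 7 vertices has 6 edges. This graph has 7 edges (1 extra). Not a tree.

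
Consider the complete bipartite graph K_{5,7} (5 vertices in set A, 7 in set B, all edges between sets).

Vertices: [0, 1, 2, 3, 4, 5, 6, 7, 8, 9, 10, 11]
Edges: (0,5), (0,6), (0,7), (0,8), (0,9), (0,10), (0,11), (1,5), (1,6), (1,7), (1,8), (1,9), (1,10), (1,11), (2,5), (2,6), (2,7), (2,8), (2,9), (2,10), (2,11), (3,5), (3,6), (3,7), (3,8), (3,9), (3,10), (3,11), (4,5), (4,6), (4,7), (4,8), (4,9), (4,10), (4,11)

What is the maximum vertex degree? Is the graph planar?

Set-A vertices have degree 7; set-B vertices have degree 5. Maximum degree = max(5,7) = 7.
K_{5,7} contains K_{3,3} as a subgraph (since both sides have >= 3 vertices); by Kuratowski's theorem it is not planar.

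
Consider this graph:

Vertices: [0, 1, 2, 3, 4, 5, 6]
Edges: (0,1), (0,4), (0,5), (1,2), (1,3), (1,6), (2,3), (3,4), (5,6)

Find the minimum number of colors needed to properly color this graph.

The graph has a maximum clique of size 3 (lower bound on chromatic number).
A valid 3-coloring: {0: 1, 1: 0, 2: 2, 3: 1, 4: 0, 5: 0, 6: 1}.
Chromatic number = 3.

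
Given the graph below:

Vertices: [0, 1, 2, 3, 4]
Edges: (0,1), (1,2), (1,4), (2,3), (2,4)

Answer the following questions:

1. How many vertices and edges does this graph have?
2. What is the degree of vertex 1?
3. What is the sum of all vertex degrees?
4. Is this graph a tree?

Count: 5 vertices, 5 edges.
Vertex 1 has neighbors [0, 2, 4], degree = 3.
Handshaking lemma: 2 * 5 = 10.
A tree on 5 vertices has 4 edges. This graph has 5 edges (1 extra). Not a tree.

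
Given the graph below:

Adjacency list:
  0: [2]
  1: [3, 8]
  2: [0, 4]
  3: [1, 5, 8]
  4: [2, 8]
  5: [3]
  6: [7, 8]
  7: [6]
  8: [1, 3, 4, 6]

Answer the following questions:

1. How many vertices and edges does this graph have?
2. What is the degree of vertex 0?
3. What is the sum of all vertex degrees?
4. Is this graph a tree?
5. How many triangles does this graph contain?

Count: 9 vertices, 9 edges.
Vertex 0 has neighbors [2], degree = 1.
Handshaking lemma: 2 * 9 = 18.
A tree on 9 vertices has 8 edges. This graph has 9 edges (1 extra). Not a tree.
Number of triangles = 1.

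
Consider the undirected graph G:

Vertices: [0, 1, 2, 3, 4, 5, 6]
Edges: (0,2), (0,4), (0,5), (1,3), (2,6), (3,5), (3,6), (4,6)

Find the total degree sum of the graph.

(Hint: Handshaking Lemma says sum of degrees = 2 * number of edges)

Count edges: 8 edges.
By Handshaking Lemma: sum of degrees = 2 * 8 = 16.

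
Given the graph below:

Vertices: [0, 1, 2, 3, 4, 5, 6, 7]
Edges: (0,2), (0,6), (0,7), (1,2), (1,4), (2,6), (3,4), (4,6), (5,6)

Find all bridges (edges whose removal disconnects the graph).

A bridge is an edge whose removal increases the number of connected components.
Bridges found: (0,7), (3,4), (5,6)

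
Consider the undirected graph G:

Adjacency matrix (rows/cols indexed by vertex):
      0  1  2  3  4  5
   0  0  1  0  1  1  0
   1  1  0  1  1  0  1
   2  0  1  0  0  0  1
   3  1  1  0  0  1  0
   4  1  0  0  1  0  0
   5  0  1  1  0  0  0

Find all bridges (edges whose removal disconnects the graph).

No bridges found. The graph is 2-edge-connected (no single edge removal disconnects it).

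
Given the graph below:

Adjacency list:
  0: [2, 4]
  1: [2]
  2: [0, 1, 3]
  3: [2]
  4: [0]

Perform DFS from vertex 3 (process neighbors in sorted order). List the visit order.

DFS from vertex 3 (neighbors processed in ascending order):
Visit order: 3, 2, 0, 4, 1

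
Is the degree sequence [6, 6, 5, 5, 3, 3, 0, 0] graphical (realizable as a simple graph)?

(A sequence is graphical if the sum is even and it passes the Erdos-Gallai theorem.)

Sum of degrees = 28. Sum is even but fails Erdos-Gallai. The sequence is NOT graphical.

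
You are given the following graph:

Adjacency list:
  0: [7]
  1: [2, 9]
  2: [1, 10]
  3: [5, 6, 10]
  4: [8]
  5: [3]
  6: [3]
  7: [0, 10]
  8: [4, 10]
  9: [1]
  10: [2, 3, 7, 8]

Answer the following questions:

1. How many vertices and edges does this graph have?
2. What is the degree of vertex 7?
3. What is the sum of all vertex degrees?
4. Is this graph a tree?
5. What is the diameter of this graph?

Count: 11 vertices, 10 edges.
Vertex 7 has neighbors [0, 10], degree = 2.
Handshaking lemma: 2 * 10 = 20.
A graph is a tree iff it is connected and has exactly n-1 edges. This graph is connected (all 11 vertices in one component) and has 11-1 = 10 edges. It is a tree.
Diameter (longest shortest path) = 5.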